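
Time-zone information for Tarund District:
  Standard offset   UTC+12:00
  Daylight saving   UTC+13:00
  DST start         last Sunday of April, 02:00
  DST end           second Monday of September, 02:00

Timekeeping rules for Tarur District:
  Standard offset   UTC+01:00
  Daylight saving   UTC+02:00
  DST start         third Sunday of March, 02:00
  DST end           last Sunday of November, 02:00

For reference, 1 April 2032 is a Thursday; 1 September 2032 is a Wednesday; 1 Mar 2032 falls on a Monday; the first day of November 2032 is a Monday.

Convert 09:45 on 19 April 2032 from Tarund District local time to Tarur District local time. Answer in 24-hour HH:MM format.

1 April 2032 is a Thursday, so Sundays fall on 4, 11, 18, 25; the last is April 25.
1 September 2032 is a Wednesday, so the first Monday is September 6 and the second is September 13.
19 April 2032 does not fall between 25 April and 13 September, so daylight saving is not in effect and Tarund District is at UTC+12:00.
09:45 Tarund District − 12h = 21:45 UTC (rolling into the previous day, 18 April 2032).
1 March 2032 is a Monday, so the first Sunday is March 7 and the third is March 21.
1 November 2032 is a Monday, so Sundays fall on 7, 14, 21, 28; the last is November 28.
At the standard offset (UTC+01:00), 21:45 UTC + 1h = 22:45 Tarur District standard time.
The standard-time date in Tarur District, 18 April 2032, falls between 21 March and 28 November, so daylight saving is in effect and Tarur District is at UTC+02:00.
21:45 UTC + 2h = 23:45 Tarur District.

23:45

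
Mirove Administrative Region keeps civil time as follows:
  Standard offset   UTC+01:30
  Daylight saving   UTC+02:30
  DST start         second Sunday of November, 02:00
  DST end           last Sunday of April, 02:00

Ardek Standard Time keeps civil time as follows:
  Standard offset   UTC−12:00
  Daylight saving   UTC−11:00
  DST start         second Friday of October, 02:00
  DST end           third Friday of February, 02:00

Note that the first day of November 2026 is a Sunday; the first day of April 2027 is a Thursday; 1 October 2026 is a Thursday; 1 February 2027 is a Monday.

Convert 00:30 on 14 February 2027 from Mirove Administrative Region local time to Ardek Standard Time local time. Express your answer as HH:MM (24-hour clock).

11:00

1 November 2026 is a Sunday, so the first Sunday is November 1 and the second is November 8.
1 April 2027 is a Thursday, so Sundays fall on 4, 11, 18, 25; the last is April 25.
14 February 2027 lies within the daylight-saving period (8 November 2026 – 25 April 2027), so Mirove Administrative Region is on daylight time, UTC+02:30.
00:30 Mirove Administrative Region − 2h30m = 22:00 UTC (rolling into the previous day, 13 February 2027).
1 October 2026 is a Thursday, so the first Friday is October 2 and the second is October 9.
1 February 2027 is a Monday, so the first Friday is February 5 and the third is February 19.
At the standard offset (UTC−12:00), 22:00 UTC − 12h = 10:00 Ardek Standard Time standard time.
The standard-time date in Ardek Standard Time, 13 February 2027, falls between 9 October 2026 and 19 February 2027, so daylight saving is in effect and Ardek Standard Time is at UTC−11:00.
22:00 UTC − 11h = 11:00 Ardek Standard Time.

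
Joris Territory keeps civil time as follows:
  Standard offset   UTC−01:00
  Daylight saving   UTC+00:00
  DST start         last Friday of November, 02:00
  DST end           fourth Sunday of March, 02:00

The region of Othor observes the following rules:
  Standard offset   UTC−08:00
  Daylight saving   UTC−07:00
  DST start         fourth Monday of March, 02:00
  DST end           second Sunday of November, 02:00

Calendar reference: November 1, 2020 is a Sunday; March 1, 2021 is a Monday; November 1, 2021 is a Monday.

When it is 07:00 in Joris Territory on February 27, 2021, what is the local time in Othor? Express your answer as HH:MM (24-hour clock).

1 November 2020 is a Sunday, so Fridays fall on 6, 13, 20, 27; the last is November 27.
1 March 2021 is a Monday, so the first Sunday is March 7 and the fourth is March 28.
Daylight saving runs 27 November 2020 – 28 March 2021; February 27, 2021 is inside that window, so Joris Territory is at UTC+00:00.
07:00 Joris Territory − 0h = 07:00 UTC.
1 March 2021 is a Monday, so the first Monday is March 1 and the fourth is March 22.
1 November 2021 is a Monday, so the first Sunday is November 7 and the second is November 14.
At the standard offset (UTC−08:00), 07:00 UTC − 8h = 23:00 Othor standard time (rolling into the previous day, 26 February 2021).
The standard-time date in Othor, February 26, 2021, does not fall between 22 March and 14 November, so daylight saving is not in effect and Othor is at UTC−08:00.
07:00 UTC − 8h = 23:00 Othor (rolling into the previous day, 26 February 2021).

23:00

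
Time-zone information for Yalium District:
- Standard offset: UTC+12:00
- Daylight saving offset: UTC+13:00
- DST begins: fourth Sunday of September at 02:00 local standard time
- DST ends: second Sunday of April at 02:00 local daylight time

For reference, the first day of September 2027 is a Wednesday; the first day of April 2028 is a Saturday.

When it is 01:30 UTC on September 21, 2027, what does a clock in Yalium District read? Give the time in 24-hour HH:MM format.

1 September 2027 is a Wednesday, so the first Sunday is September 5 and the fourth is September 26.
1 April 2028 is a Saturday, so the first Sunday is April 2 and the second is April 9.
At the standard offset (UTC+12:00), 01:30 UTC + 12h = 13:30 Yalium District standard time.
The standard-time date in Yalium District, September 21, 2027, is outside the daylight-saving period (26 September 2027 – 9 April 2028), so Yalium District is on standard time, UTC+12:00.
01:30 UTC + 12h = 13:30 local.

13:30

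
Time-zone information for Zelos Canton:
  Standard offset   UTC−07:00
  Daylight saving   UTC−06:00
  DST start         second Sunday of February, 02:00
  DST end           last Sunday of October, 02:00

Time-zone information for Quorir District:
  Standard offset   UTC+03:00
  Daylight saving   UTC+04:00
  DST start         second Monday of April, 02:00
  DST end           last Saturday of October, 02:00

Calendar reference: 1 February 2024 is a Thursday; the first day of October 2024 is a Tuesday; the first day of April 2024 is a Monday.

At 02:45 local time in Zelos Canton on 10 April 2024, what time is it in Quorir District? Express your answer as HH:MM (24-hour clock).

1 February 2024 is a Thursday, so the first Sunday is February 4 and the second is February 11.
1 October 2024 is a Tuesday, so Sundays fall on 6, 13, 20, 27; the last is October 27.
10 April 2024 lies within the daylight-saving period (11 February – 27 October), so Zelos Canton is on daylight time, UTC−06:00.
02:45 Zelos Canton + 6h = 08:45 UTC.
1 April 2024 is a Monday, so the first Monday is April 1 and the second is April 8.
1 October 2024 is a Tuesday, so Saturdays fall on 5, 12, 19, 26; the last is October 26.
At the standard offset (UTC+03:00), 08:45 UTC + 3h = 11:45 Quorir District standard time.
Daylight saving runs 8 April – 26 October; the standard-time date in Quorir District, 10 April 2024, is inside that window, so Quorir District is at UTC+04:00.
08:45 UTC + 4h = 12:45 Quorir District.

12:45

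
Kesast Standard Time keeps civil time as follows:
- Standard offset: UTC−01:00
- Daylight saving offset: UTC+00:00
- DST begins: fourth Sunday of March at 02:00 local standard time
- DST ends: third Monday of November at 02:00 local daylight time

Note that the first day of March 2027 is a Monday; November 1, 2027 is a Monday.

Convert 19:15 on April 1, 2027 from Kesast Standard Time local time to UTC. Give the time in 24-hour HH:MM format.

19:15

1 March 2027 is a Monday, so the first Sunday is March 7 and the fourth is March 28.
1 November 2027 is a Monday, so the first Monday is November 1 and the third is November 15.
April 1, 2027 lies within the daylight-saving period (28 March – 15 November), so Kesast Standard Time is on daylight time, UTC+00:00.
19:15 local − 0h = 19:15 UTC.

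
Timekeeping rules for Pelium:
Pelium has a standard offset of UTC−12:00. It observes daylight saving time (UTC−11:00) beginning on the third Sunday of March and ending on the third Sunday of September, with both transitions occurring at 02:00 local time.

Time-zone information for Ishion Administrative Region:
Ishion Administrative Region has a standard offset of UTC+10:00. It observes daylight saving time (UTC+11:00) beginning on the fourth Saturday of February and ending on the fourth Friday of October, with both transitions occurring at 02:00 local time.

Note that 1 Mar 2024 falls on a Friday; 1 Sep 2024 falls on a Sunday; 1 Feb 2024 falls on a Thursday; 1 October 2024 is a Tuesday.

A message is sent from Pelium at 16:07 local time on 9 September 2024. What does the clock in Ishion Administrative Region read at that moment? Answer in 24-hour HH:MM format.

1 March 2024 is a Friday, so the first Sunday is March 3 and the third is March 17.
1 September 2024 is a Sunday, so the first Sunday is September 1 and the third is September 15.
Daylight saving runs 17 March – 15 September; 9 September 2024 is inside that window, so Pelium is at UTC−11:00.
16:07 Pelium + 11h = 03:07 UTC (rolling into the next day, 10 September 2024).
1 February 2024 is a Thursday, so the first Saturday is February 3 and the fourth is February 24.
1 October 2024 is a Tuesday, so the first Friday is October 4 and the fourth is October 25.
At the standard offset (UTC+10:00), 03:07 UTC + 10h = 13:07 Ishion Administrative Region standard time.
Daylight saving runs 24 February – 25 October; the standard-time date in Ishion Administrative Region, 10 September 2024, is inside that window, so Ishion Administrative Region is at UTC+11:00.
03:07 UTC + 11h = 14:07 Ishion Administrative Region.

14:07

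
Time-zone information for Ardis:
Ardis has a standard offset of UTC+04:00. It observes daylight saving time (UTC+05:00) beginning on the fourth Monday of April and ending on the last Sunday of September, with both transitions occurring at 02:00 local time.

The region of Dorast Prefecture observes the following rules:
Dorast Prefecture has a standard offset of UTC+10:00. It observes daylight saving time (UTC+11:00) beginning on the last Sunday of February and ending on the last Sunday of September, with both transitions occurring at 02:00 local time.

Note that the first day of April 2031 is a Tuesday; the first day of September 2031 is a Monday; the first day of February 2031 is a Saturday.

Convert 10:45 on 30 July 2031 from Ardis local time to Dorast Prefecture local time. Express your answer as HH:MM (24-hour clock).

1 April 2031 is a Tuesday, so the first Monday is April 7 and the fourth is April 28.
1 September 2031 is a Monday, so Sundays fall on 7, 14, 21, 28; the last is September 28.
Daylight saving runs 28 April – 28 September; 30 July 2031 is inside that window, so Ardis is at UTC+05:00.
10:45 Ardis − 5h = 05:45 UTC.
1 February 2031 is a Saturday, so Sundays fall on 2, 9, 16, 23; the last is February 23.
1 September 2031 is a Monday, so Sundays fall on 7, 14, 21, 28; the last is September 28.
At the standard offset (UTC+10:00), 05:45 UTC + 10h = 15:45 Dorast Prefecture standard time.
The standard-time date in Dorast Prefecture, 30 July 2031, falls between 23 February and 28 September, so daylight saving is in effect and Dorast Prefecture is at UTC+11:00.
05:45 UTC + 11h = 16:45 Dorast Prefecture.

16:45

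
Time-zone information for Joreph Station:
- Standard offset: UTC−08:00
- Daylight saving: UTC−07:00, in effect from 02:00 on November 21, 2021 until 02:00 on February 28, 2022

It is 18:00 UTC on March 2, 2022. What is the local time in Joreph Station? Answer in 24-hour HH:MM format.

At the standard offset (UTC−08:00), 18:00 UTC − 8h = 10:00 Joreph Station standard time.
Daylight saving runs 21 November 2021 – 28 February 2022; the standard-time date in Joreph Station, March 2, 2022, is outside that window, so Joreph Station is on standard time at UTC−08:00.
18:00 UTC − 8h = 10:00 local.

10:00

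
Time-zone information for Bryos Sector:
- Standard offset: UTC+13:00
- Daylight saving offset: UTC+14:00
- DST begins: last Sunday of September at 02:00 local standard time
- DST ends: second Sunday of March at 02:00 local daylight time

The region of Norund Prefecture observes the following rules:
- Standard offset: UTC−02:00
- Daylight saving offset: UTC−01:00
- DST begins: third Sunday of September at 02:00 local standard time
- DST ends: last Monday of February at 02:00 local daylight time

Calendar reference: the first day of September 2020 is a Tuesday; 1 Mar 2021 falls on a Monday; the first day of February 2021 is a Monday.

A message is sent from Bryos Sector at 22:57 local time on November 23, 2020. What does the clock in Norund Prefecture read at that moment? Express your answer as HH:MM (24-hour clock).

07:57

1 September 2020 is a Tuesday, so Sundays fall on 6, 13, 20, 27; the last is September 27.
1 March 2021 is a Monday, so the first Sunday is March 7 and the second is March 14.
Daylight saving runs 27 September 2020 – 14 March 2021; November 23, 2020 is inside that window, so Bryos Sector is at UTC+14:00.
22:57 Bryos Sector − 14h = 08:57 UTC.
1 September 2020 is a Tuesday, so the first Sunday is September 6 and the third is September 20.
1 February 2021 is a Monday, so Mondays fall on 1, 8, 15, 22; the last is February 22.
At the standard offset (UTC−02:00), 08:57 UTC − 2h = 06:57 Norund Prefecture standard time.
Daylight saving runs 20 September 2020 – 22 February 2021; the standard-time date in Norund Prefecture, November 23, 2020, is inside that window, so Norund Prefecture is at UTC−01:00.
08:57 UTC − 1h = 07:57 Norund Prefecture.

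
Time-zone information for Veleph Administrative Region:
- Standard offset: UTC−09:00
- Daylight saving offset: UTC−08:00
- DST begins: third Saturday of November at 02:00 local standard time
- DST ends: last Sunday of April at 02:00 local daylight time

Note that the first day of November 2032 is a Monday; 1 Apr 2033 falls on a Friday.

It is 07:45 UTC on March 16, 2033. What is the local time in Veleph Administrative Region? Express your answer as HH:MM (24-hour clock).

23:45

1 November 2032 is a Monday, so the first Saturday is November 6 and the third is November 20.
1 April 2033 is a Friday, so Sundays fall on 3, 10, 17, 24; the last is April 24.
At the standard offset (UTC−09:00), 07:45 UTC − 9h = 22:45 Veleph Administrative Region standard time (rolling into the previous day, 15 March 2033).
Daylight saving runs 20 November 2032 – 24 April 2033; the standard-time date in Veleph Administrative Region, March 15, 2033, is inside that window, so Veleph Administrative Region is at UTC−08:00.
07:45 UTC − 8h = 23:45 local (rolling into the previous day, 15 March 2033).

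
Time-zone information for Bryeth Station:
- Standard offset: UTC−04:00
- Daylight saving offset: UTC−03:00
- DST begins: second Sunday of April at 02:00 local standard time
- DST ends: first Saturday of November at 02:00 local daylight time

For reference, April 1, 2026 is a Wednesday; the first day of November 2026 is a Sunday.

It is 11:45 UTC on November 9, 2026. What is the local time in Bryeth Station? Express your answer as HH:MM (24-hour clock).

07:45

1 April 2026 is a Wednesday, so the first Sunday is April 5 and the second is April 12.
1 November 2026 is a Sunday, so the first Saturday is November 7.
At the standard offset (UTC−04:00), 11:45 UTC − 4h = 07:45 Bryeth Station standard time.
The standard-time date in Bryeth Station, November 9, 2026, is outside the daylight-saving period (12 April – 7 November), so Bryeth Station is on standard time, UTC−04:00.
11:45 UTC − 4h = 07:45 local.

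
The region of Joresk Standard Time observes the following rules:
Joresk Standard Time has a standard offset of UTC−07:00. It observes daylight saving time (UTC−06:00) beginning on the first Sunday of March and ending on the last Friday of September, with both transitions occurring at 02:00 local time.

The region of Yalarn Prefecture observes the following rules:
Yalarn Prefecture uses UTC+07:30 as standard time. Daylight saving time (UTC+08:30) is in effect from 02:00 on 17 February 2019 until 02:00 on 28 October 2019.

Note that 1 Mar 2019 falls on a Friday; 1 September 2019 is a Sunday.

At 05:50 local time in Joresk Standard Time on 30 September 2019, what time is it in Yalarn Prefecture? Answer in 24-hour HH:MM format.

1 March 2019 is a Friday, so the first Sunday is March 3.
1 September 2019 is a Sunday, so Fridays fall on 6, 13, 20, 27; the last is September 27.
30 September 2019 does not fall between 3 March and 27 September, so daylight saving is not in effect and Joresk Standard Time is at UTC−07:00.
05:50 Joresk Standard Time + 7h = 12:50 UTC.
At the standard offset (UTC+07:30), 12:50 UTC + 7h30m = 20:20 Yalarn Prefecture standard time.
The standard-time date in Yalarn Prefecture, 30 September 2019, lies within the daylight-saving period (17 February – 28 October), so Yalarn Prefecture is on daylight time, UTC+08:30.
12:50 UTC + 8h30m = 21:20 Yalarn Prefecture.

21:20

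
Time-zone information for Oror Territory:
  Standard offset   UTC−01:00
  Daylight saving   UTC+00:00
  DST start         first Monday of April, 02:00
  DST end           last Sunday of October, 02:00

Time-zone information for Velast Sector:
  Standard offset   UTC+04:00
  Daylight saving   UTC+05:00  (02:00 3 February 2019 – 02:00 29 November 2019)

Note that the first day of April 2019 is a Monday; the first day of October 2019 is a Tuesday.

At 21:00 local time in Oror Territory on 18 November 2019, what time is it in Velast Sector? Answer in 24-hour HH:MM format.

03:00

1 April 2019 is a Monday, so the first Monday is April 1.
1 October 2019 is a Tuesday, so Sundays fall on 6, 13, 20, 27; the last is October 27.
Daylight saving runs 1 April – 27 October; 18 November 2019 is outside that window, so Oror Territory is on standard time at UTC−01:00.
21:00 Oror Territory + 1h = 22:00 UTC.
At the standard offset (UTC+04:00), 22:00 UTC + 4h = 02:00 Velast Sector standard time (rolling into the next day, 19 November 2019).
Daylight saving runs 3 February – 29 November; the standard-time date in Velast Sector, 19 November 2019, is inside that window, so Velast Sector is at UTC+05:00.
22:00 UTC + 5h = 03:00 Velast Sector (rolling into the next day, 19 November 2019).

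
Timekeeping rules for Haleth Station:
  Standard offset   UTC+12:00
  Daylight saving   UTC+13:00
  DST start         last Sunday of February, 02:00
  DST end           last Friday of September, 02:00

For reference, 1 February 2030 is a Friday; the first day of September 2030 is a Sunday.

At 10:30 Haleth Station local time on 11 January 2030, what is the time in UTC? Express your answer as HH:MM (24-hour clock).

22:30

1 February 2030 is a Friday, so Sundays fall on 3, 10, 17, 24; the last is February 24.
1 September 2030 is a Sunday, so Fridays fall on 6, 13, 20, 27; the last is September 27.
Daylight saving runs 24 February – 27 September; 11 January 2030 is outside that window, so Haleth Station is on standard time at UTC+12:00.
10:30 local − 12h = 22:30 UTC (rolling into the previous day, 10 January 2030).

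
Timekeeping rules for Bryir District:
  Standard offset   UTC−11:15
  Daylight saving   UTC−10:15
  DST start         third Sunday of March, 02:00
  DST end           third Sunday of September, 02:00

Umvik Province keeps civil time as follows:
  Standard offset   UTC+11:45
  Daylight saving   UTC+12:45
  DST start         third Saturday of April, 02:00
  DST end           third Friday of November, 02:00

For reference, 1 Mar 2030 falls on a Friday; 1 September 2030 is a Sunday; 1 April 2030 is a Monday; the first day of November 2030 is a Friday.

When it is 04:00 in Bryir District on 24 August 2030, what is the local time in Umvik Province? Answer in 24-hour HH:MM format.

03:00

1 March 2030 is a Friday, so the first Sunday is March 3 and the third is March 17.
1 September 2030 is a Sunday, so the first Sunday is September 1 and the third is September 15.
24 August 2030 falls between 17 March and 15 September, so daylight saving is in effect and Bryir District is at UTC−10:15.
04:00 Bryir District + 10h15m = 14:15 UTC.
1 April 2030 is a Monday, so the first Saturday is April 6 and the third is April 20.
1 November 2030 is a Friday, so the first Friday is November 1 and the third is November 15.
At the standard offset (UTC+11:45), 14:15 UTC + 11h45m = 02:00 Umvik Province standard time (rolling into the next day, 25 August 2030).
Daylight saving runs 20 April – 15 November; the standard-time date in Umvik Province, 25 August 2030, is inside that window, so Umvik Province is at UTC+12:45.
14:15 UTC + 12h45m = 03:00 Umvik Province (rolling into the next day, 25 August 2030).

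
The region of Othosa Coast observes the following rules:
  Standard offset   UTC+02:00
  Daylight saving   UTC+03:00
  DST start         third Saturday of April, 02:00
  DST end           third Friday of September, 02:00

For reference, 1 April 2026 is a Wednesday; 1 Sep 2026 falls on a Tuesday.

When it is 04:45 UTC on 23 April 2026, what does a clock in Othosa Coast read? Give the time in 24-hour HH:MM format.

07:45

1 April 2026 is a Wednesday, so the first Saturday is April 4 and the third is April 18.
1 September 2026 is a Tuesday, so the first Friday is September 4 and the third is September 18.
At the standard offset (UTC+02:00), 04:45 UTC + 2h = 06:45 Othosa Coast standard time.
Daylight saving runs 18 April – 18 September; the standard-time date in Othosa Coast, 23 April 2026, is inside that window, so Othosa Coast is at UTC+03:00.
04:45 UTC + 3h = 07:45 local.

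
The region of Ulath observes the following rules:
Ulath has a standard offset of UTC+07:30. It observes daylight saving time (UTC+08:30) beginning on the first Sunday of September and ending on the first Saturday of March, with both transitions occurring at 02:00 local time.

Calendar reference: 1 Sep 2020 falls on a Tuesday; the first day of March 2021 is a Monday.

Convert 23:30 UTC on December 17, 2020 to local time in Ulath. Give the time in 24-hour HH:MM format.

1 September 2020 is a Tuesday, so the first Sunday is September 6.
1 March 2021 is a Monday, so the first Saturday is March 6.
At the standard offset (UTC+07:30), 23:30 UTC + 7h30m = 07:00 Ulath standard time (rolling into the next day, 18 December 2020).
The standard-time date in Ulath, December 18, 2020, falls between 6 September 2020 and 6 March 2021, so daylight saving is in effect and Ulath is at UTC+08:30.
23:30 UTC + 8h30m = 08:00 local (rolling into the next day, 18 December 2020).

08:00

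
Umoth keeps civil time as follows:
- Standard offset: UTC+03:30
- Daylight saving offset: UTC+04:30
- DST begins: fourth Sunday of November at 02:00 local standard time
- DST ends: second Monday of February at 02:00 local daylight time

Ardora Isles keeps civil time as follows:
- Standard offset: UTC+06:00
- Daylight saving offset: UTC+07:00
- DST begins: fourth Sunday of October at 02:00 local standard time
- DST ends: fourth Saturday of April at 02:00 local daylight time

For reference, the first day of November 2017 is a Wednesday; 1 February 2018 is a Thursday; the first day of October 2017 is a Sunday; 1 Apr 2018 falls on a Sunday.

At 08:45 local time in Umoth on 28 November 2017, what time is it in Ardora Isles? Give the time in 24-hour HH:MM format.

11:15

1 November 2017 is a Wednesday, so the first Sunday is November 5 and the fourth is November 26.
1 February 2018 is a Thursday, so the first Monday is February 5 and the second is February 12.
28 November 2017 lies within the daylight-saving period (26 November 2017 – 12 February 2018), so Umoth is on daylight time, UTC+04:30.
08:45 Umoth − 4h30m = 04:15 UTC.
1 October 2017 is a Sunday, so the first Sunday is October 1 and the fourth is October 22.
1 April 2018 is a Sunday, so the first Saturday is April 7 and the fourth is April 28.
At the standard offset (UTC+06:00), 04:15 UTC + 6h = 10:15 Ardora Isles standard time.
The standard-time date in Ardora Isles, 28 November 2017, lies within the daylight-saving period (22 October 2017 – 28 April 2018), so Ardora Isles is on daylight time, UTC+07:00.
04:15 UTC + 7h = 11:15 Ardora Isles.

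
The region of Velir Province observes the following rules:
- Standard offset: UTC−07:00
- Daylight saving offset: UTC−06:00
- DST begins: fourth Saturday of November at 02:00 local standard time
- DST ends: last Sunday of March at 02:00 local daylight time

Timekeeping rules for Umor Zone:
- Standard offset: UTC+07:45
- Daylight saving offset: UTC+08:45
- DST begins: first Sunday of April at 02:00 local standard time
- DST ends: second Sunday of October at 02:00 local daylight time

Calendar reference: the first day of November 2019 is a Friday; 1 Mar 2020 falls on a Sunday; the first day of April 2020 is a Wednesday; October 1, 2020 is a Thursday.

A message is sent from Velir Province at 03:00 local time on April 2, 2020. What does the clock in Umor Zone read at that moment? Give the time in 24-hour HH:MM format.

17:45

1 November 2019 is a Friday, so the first Saturday is November 2 and the fourth is November 23.
1 March 2020 is a Sunday, so Sundays fall on 1, 8, 15, 22, 29; the last is March 29.
April 2, 2020 does not fall between 23 November 2019 and 29 March 2020, so daylight saving is not in effect and Velir Province is at UTC−07:00.
03:00 Velir Province + 7h = 10:00 UTC.
1 April 2020 is a Wednesday, so the first Sunday is April 5.
1 October 2020 is a Thursday, so the first Sunday is October 4 and the second is October 11.
At the standard offset (UTC+07:45), 10:00 UTC + 7h45m = 17:45 Umor Zone standard time.
Daylight saving runs 5 April – 11 October; the standard-time date in Umor Zone, April 2, 2020, is outside that window, so Umor Zone is on standard time at UTC+07:45.
10:00 UTC + 7h45m = 17:45 Umor Zone.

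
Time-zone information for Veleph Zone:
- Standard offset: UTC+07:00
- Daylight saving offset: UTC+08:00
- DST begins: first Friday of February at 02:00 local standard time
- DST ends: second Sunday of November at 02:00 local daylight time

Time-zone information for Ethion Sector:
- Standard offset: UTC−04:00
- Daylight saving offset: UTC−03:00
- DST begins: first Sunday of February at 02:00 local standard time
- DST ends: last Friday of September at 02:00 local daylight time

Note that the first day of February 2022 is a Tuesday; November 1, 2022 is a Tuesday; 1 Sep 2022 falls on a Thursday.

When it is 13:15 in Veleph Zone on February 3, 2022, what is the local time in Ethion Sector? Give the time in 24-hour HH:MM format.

02:15

1 February 2022 is a Tuesday, so the first Friday is February 4.
1 November 2022 is a Tuesday, so the first Sunday is November 6 and the second is November 13.
February 3, 2022 is outside the daylight-saving period (4 February – 13 November), so Veleph Zone is on standard time, UTC+07:00.
13:15 Veleph Zone − 7h = 06:15 UTC.
1 February 2022 is a Tuesday, so the first Sunday is February 6.
1 September 2022 is a Thursday, so Fridays fall on 2, 9, 16, 23, 30; the last is September 30.
At the standard offset (UTC−04:00), 06:15 UTC − 4h = 02:15 Ethion Sector standard time.
The standard-time date in Ethion Sector, February 3, 2022, is outside the daylight-saving period (6 February – 30 September), so Ethion Sector is on standard time, UTC−04:00.
06:15 UTC − 4h = 02:15 Ethion Sector.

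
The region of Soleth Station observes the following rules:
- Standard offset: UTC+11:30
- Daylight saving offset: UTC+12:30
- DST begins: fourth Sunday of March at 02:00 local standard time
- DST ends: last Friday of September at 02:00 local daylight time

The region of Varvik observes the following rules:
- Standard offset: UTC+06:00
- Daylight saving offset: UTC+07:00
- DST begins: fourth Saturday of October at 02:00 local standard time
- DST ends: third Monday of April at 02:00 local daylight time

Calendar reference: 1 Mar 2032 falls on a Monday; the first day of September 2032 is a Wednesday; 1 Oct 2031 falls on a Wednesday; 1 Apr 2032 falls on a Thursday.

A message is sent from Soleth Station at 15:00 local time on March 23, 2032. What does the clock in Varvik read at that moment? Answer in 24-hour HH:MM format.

10:30

1 March 2032 is a Monday, so the first Sunday is March 7 and the fourth is March 28.
1 September 2032 is a Wednesday, so Fridays fall on 3, 10, 17, 24; the last is September 24.
March 23, 2032 is outside the daylight-saving period (28 March – 24 September), so Soleth Station is on standard time, UTC+11:30.
15:00 Soleth Station − 11h30m = 03:30 UTC.
1 October 2031 is a Wednesday, so the first Saturday is October 4 and the fourth is October 25.
1 April 2032 is a Thursday, so the first Monday is April 5 and the third is April 19.
At the standard offset (UTC+06:00), 03:30 UTC + 6h = 09:30 Varvik standard time.
The standard-time date in Varvik, March 23, 2032, lies within the daylight-saving period (25 October 2031 – 19 April 2032), so Varvik is on daylight time, UTC+07:00.
03:30 UTC + 7h = 10:30 Varvik.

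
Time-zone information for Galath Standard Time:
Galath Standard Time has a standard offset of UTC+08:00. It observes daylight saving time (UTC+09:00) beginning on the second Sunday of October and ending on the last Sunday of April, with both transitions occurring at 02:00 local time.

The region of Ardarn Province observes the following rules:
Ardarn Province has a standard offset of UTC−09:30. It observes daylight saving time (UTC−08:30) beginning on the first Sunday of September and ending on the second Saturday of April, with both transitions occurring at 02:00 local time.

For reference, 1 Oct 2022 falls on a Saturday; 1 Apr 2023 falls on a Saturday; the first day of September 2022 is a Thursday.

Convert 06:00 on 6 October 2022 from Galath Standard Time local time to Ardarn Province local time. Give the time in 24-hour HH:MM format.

1 October 2022 is a Saturday, so the first Sunday is October 2 and the second is October 9.
1 April 2023 is a Saturday, so Sundays fall on 2, 9, 16, 23, 30; the last is April 30.
Daylight saving runs 9 October 2022 – 30 April 2023; 6 October 2022 is outside that window, so Galath Standard Time is on standard time at UTC+08:00.
06:00 Galath Standard Time − 8h = 22:00 UTC (rolling into the previous day, 5 October 2022).
1 September 2022 is a Thursday, so the first Sunday is September 4.
1 April 2023 is a Saturday, so the first Saturday is April 1 and the second is April 8.
At the standard offset (UTC−09:30), 22:00 UTC − 9h30m = 12:30 Ardarn Province standard time.
The standard-time date in Ardarn Province, 5 October 2022, lies within the daylight-saving period (4 September 2022 – 8 April 2023), so Ardarn Province is on daylight time, UTC−08:30.
22:00 UTC − 8h30m = 13:30 Ardarn Province.

13:30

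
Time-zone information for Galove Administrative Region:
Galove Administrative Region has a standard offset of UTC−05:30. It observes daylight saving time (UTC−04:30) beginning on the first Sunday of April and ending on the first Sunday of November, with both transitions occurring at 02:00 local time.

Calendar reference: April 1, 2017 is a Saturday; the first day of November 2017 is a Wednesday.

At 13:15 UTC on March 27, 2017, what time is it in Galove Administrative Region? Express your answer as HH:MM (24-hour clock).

1 April 2017 is a Saturday, so the first Sunday is April 2.
1 November 2017 is a Wednesday, so the first Sunday is November 5.
At the standard offset (UTC−05:30), 13:15 UTC − 5h30m = 07:45 Galove Administrative Region standard time.
Daylight saving runs 2 April – 5 November; the standard-time date in Galove Administrative Region, March 27, 2017, is outside that window, so Galove Administrative Region is on standard time at UTC−05:30.
13:15 UTC − 5h30m = 07:45 local.

07:45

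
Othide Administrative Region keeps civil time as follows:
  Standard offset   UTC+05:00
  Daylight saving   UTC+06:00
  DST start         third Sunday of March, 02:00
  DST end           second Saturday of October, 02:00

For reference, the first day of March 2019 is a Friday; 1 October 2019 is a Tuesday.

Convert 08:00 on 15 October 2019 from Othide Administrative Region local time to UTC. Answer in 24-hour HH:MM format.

1 March 2019 is a Friday, so the first Sunday is March 3 and the third is March 17.
1 October 2019 is a Tuesday, so the first Saturday is October 5 and the second is October 12.
15 October 2019 is outside the daylight-saving period (17 March – 12 October), so Othide Administrative Region is on standard time, UTC+05:00.
08:00 local − 5h = 03:00 UTC.

03:00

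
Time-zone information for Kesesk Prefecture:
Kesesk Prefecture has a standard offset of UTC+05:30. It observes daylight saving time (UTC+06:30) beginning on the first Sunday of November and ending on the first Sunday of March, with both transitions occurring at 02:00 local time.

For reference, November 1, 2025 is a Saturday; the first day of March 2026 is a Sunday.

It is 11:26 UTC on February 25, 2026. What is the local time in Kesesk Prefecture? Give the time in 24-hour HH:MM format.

17:56

1 November 2025 is a Saturday, so the first Sunday is November 2.
1 March 2026 is a Sunday, so the first Sunday is March 1.
At the standard offset (UTC+05:30), 11:26 UTC + 5h30m = 16:56 Kesesk Prefecture standard time.
The standard-time date in Kesesk Prefecture, February 25, 2026, falls between 2 November 2025 and 1 March 2026, so daylight saving is in effect and Kesesk Prefecture is at UTC+06:30.
11:26 UTC + 6h30m = 17:56 local.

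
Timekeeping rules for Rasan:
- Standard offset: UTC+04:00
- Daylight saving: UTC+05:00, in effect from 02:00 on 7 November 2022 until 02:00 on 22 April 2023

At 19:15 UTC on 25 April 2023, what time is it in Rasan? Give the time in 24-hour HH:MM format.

At the standard offset (UTC+04:00), 19:15 UTC + 4h = 23:15 Rasan standard time.
Daylight saving runs 7 November 2022 – 22 April 2023; the standard-time date in Rasan, 25 April 2023, is outside that window, so Rasan is on standard time at UTC+04:00.
19:15 UTC + 4h = 23:15 local.

23:15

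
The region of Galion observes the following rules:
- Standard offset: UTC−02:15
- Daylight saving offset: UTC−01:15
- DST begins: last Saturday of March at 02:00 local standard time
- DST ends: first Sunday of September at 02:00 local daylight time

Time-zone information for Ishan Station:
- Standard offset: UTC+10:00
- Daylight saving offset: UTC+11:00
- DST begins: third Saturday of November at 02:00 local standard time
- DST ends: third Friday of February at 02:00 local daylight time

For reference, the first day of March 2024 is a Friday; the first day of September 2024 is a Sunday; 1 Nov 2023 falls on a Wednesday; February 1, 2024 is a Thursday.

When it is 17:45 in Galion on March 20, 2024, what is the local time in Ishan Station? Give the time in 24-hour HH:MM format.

1 March 2024 is a Friday, so Saturdays fall on 2, 9, 16, 23, 30; the last is March 30.
1 September 2024 is a Sunday, so the first Sunday is September 1.
March 20, 2024 does not fall between 30 March and 1 September, so daylight saving is not in effect and Galion is at UTC−02:15.
17:45 Galion + 2h15m = 20:00 UTC.
1 November 2023 is a Wednesday, so the first Saturday is November 4 and the third is November 18.
1 February 2024 is a Thursday, so the first Friday is February 2 and the third is February 16.
At the standard offset (UTC+10:00), 20:00 UTC + 10h = 06:00 Ishan Station standard time (rolling into the next day, 21 March 2024).
Daylight saving runs 18 November 2023 – 16 February 2024; the standard-time date in Ishan Station, March 21, 2024, is outside that window, so Ishan Station is on standard time at UTC+10:00.
20:00 UTC + 10h = 06:00 Ishan Station (rolling into the next day, 21 March 2024).

06:00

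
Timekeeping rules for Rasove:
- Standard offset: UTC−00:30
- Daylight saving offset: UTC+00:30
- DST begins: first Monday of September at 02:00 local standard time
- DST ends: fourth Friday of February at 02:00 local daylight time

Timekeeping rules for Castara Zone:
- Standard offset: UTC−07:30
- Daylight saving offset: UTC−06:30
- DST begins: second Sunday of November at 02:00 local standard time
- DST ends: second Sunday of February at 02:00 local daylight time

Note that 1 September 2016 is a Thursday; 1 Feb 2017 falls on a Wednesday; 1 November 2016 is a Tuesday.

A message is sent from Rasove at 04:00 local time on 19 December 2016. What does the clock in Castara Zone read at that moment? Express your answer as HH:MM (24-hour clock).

1 September 2016 is a Thursday, so the first Monday is September 5.
1 February 2017 is a Wednesday, so the first Friday is February 3 and the fourth is February 24.
19 December 2016 falls between 5 September 2016 and 24 February 2017, so daylight saving is in effect and Rasove is at UTC+00:30.
04:00 Rasove − 0h30m = 03:30 UTC.
1 November 2016 is a Tuesday, so the first Sunday is November 6 and the second is November 13.
1 February 2017 is a Wednesday, so the first Sunday is February 5 and the second is February 12.
At the standard offset (UTC−07:30), 03:30 UTC − 7h30m = 20:00 Castara Zone standard time (rolling into the previous day, 18 December 2016).
The standard-time date in Castara Zone, 18 December 2016, falls between 13 November 2016 and 12 February 2017, so daylight saving is in effect and Castara Zone is at UTC−06:30.
03:30 UTC − 6h30m = 21:00 Castara Zone (rolling into the previous day, 18 December 2016).

21:00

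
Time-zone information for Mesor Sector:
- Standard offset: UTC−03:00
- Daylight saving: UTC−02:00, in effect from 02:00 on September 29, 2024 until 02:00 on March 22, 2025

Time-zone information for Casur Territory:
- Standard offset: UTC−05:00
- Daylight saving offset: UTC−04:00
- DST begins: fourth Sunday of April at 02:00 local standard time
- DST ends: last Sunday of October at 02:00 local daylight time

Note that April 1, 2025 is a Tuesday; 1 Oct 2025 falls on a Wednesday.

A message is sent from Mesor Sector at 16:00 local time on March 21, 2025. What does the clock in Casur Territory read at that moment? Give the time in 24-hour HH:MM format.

13:00

March 21, 2025 lies within the daylight-saving period (29 September 2024 – 22 March 2025), so Mesor Sector is on daylight time, UTC−02:00.
16:00 Mesor Sector + 2h = 18:00 UTC.
1 April 2025 is a Tuesday, so the first Sunday is April 6 and the fourth is April 27.
1 October 2025 is a Wednesday, so Sundays fall on 5, 12, 19, 26; the last is October 26.
At the standard offset (UTC−05:00), 18:00 UTC − 5h = 13:00 Casur Territory standard time.
Daylight saving runs 27 April – 26 October; the standard-time date in Casur Territory, March 21, 2025, is outside that window, so Casur Territory is on standard time at UTC−05:00.
18:00 UTC − 5h = 13:00 Casur Territory.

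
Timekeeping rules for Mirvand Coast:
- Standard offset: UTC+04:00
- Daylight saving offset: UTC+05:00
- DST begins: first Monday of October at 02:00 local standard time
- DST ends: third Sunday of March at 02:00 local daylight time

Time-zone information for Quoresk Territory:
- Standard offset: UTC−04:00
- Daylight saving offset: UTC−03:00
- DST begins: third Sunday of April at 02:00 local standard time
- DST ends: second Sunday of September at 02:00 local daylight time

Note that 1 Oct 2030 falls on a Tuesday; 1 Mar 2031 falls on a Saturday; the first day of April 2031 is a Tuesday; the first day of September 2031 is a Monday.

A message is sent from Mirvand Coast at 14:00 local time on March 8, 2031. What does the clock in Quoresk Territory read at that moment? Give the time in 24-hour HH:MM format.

1 October 2030 is a Tuesday, so the first Monday is October 7.
1 March 2031 is a Saturday, so the first Sunday is March 2 and the third is March 16.
March 8, 2031 lies within the daylight-saving period (7 October 2030 – 16 March 2031), so Mirvand Coast is on daylight time, UTC+05:00.
14:00 Mirvand Coast − 5h = 09:00 UTC.
1 April 2031 is a Tuesday, so the first Sunday is April 6 and the third is April 20.
1 September 2031 is a Monday, so the first Sunday is September 7 and the second is September 14.
At the standard offset (UTC−04:00), 09:00 UTC − 4h = 05:00 Quoresk Territory standard time.
The standard-time date in Quoresk Territory, March 8, 2031, is outside the daylight-saving period (20 April – 14 September), so Quoresk Territory is on standard time, UTC−04:00.
09:00 UTC − 4h = 05:00 Quoresk Territory.

05:00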